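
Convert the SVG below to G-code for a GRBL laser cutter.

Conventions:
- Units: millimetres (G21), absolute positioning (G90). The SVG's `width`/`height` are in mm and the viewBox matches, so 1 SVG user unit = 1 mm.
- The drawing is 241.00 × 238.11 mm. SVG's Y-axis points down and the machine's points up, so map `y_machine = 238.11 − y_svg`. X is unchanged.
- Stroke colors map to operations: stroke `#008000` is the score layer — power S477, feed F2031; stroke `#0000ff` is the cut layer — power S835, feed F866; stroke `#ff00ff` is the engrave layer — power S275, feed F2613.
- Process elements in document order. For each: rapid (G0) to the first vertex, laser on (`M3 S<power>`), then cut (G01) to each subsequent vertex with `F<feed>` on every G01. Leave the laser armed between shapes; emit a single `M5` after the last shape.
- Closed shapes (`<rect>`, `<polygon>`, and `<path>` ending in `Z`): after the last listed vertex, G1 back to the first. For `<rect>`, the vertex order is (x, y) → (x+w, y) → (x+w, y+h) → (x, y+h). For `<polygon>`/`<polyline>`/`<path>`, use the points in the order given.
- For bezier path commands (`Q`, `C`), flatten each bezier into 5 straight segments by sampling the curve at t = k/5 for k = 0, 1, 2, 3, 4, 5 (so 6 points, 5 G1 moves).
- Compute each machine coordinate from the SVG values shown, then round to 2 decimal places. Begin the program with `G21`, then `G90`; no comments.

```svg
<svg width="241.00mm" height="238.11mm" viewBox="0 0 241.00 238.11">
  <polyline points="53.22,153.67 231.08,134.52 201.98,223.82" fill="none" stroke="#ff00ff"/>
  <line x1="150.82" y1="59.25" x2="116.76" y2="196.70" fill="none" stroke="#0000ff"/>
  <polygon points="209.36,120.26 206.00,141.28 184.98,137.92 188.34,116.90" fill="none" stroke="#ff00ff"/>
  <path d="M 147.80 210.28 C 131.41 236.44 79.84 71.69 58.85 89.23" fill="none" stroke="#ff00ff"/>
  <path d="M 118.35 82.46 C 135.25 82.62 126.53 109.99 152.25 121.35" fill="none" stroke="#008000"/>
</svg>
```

1 u = 1 mm; y_m = 238.11 − y.

[1] `<polyline>` open polyline, #ff00ff→engrave S275 F2613: (53.22,84.44) → (231.08,103.59) → (201.98,14.29)

[2] `<line>` line segment, #0000ff→cut S835 F866: (150.82,178.86) → (116.76,41.41)

[3] `<polygon>` regular polygon, #ff00ff→engrave S275 F2613: (209.36,117.85) → (206.00,96.83) → (184.98,100.19) → (188.34,121.21) → (209.36,117.85) (closed)

[4] `<path>` cubic bezier, #ff00ff→engrave S275 F2613: (147.80,27.83) → (134.27,32.06) → (115.45,64.19) → (94.51,106.31) → (74.59,140.51) → (58.85,148.88)

[5] `<path>` cubic bezier, #008000→score S477 F2031: (118.35,155.65) → (125.90,152.63) → (130.18,145.16) → (134.07,135.31) → (140.47,125.15) → (152.25,116.76)

G21
G90
G0 X53.22 Y84.44
M3 S275
G01 X231.08 Y103.59 F2613
G01 X201.98 Y14.29 F2613
G0 X150.82 Y178.86
M3 S835
G01 X116.76 Y41.41 F866
G0 X209.36 Y117.85
M3 S275
G01 X206.00 Y96.83 F2613
G01 X184.98 Y100.19 F2613
G01 X188.34 Y121.21 F2613
G01 X209.36 Y117.85 F2613
G0 X147.80 Y27.83
M3 S275
G01 X134.27 Y32.06 F2613
G01 X115.45 Y64.19 F2613
G01 X94.51 Y106.31 F2613
G01 X74.59 Y140.51 F2613
G01 X58.85 Y148.88 F2613
G0 X118.35 Y155.65
M3 S477
G01 X125.90 Y152.63 F2031
G01 X130.18 Y145.16 F2031
G01 X134.07 Y135.31 F2031
G01 X140.47 Y125.15 F2031
G01 X152.25 Y116.76 F2031
M5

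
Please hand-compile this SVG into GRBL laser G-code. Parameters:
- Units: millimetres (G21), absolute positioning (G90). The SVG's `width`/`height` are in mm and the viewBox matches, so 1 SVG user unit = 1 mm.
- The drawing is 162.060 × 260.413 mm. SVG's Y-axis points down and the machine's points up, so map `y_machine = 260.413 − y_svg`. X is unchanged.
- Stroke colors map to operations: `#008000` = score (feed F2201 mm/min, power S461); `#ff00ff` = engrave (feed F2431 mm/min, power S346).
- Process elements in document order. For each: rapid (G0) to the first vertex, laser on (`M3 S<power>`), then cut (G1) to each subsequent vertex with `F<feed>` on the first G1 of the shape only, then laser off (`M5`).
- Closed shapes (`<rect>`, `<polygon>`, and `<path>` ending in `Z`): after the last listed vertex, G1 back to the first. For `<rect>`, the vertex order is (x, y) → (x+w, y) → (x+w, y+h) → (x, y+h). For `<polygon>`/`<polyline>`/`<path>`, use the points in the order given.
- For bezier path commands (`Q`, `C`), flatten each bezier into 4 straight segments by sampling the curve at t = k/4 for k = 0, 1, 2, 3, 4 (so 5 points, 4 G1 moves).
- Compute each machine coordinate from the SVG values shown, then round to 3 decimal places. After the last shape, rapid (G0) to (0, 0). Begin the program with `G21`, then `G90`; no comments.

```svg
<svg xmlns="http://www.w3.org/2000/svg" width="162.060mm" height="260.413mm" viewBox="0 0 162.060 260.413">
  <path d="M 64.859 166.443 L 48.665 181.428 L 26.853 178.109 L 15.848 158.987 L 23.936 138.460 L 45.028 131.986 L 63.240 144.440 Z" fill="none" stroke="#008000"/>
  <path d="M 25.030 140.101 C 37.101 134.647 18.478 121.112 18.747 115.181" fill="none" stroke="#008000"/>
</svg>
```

viewBox `0 0 162.060 260.413` with mm width/height → 1 unit = 1 mm. Flip: y_m = 260.413 − y_svg.

**Shape 1** — `<path>` regular polygon, stroke `#008000` → score (S461, F2201). Machine vertices: (64.859,93.970) → (48.665,78.985) → (26.853,82.304) → (15.848,101.426) → (23.936,121.953) → (45.028,128.427) → (63.240,115.973) → (64.859,93.970). Closed: final G1 returns to the first vertex.

**Shape 2** — `<path>` cubic bezier, stroke `#008000` → score (S461, F2201). Control points (SVG): P0=(25.030,140.101), P1=(37.101,134.647), P2=(18.478,121.112), P3=(18.747,115.181); sampled at t=k/4. Machine vertices: (25.030,120.312) → (29.103,125.673) → (26.314,132.593) → (21.313,139.603) → (18.747,145.232). Open path.

G21
G90
G0 X64.859 Y93.970
M3 S461
G1 X48.665 Y78.985 F2201
G1 X26.853 Y82.304
G1 X15.848 Y101.426
G1 X23.936 Y121.953
G1 X45.028 Y128.427
G1 X63.240 Y115.973
G1 X64.859 Y93.970
M5
G0 X25.030 Y120.312
M3 S461
G1 X29.103 Y125.673 F2201
G1 X26.314 Y132.593
G1 X21.313 Y139.603
G1 X18.747 Y145.232
M5
G0 X0.000 Y0.000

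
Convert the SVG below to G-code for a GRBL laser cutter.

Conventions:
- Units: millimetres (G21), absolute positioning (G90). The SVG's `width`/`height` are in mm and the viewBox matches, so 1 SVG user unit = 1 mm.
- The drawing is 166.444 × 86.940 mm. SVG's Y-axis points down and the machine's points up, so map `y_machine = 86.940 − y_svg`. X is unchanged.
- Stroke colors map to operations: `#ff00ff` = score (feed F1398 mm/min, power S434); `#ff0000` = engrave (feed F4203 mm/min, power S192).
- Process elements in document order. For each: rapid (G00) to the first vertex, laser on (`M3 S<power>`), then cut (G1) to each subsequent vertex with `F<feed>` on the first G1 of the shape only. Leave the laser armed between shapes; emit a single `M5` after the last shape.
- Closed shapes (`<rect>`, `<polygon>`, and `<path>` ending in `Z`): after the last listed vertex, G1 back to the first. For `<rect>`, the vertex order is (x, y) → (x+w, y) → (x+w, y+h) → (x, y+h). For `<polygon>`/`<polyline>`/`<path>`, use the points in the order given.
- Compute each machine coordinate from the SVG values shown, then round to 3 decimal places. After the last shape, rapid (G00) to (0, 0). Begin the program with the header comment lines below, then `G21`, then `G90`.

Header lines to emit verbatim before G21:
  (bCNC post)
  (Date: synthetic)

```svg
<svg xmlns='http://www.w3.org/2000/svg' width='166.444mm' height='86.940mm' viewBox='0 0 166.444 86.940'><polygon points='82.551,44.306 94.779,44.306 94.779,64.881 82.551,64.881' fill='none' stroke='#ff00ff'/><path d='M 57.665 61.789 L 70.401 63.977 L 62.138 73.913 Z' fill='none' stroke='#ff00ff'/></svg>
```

viewBox `0 0 166.444 86.940` with mm width/height → 1 unit = 1 mm. Flip: y_m = 86.940 − y_svg.

**Shape 1** — `<polygon>` rectangle, stroke `#ff00ff` → score (S434, F1398). Machine vertices: (82.551,42.634) → (94.779,42.634) → (94.779,22.059) → (82.551,22.059) → (82.551,42.634). Closed: final G1 returns to the first vertex.

**Shape 2** — `<path>` regular polygon, stroke `#ff00ff` → score (S434, F1398). Machine vertices: (57.665,25.151) → (70.401,22.963) → (62.138,13.027) → (57.665,25.151). Closed: final G1 returns to the first vertex.

(bCNC post)
(Date: synthetic)
G21
G90
G00 X82.551 Y42.634
M3 S434
G1 X94.779 Y42.634 F1398
G1 X94.779 Y22.059
G1 X82.551 Y22.059
G1 X82.551 Y42.634
G00 X57.665 Y25.151
M3 S434
G1 X70.401 Y22.963 F1398
G1 X62.138 Y13.027
G1 X57.665 Y25.151
M5
G00 X0.000 Y0.000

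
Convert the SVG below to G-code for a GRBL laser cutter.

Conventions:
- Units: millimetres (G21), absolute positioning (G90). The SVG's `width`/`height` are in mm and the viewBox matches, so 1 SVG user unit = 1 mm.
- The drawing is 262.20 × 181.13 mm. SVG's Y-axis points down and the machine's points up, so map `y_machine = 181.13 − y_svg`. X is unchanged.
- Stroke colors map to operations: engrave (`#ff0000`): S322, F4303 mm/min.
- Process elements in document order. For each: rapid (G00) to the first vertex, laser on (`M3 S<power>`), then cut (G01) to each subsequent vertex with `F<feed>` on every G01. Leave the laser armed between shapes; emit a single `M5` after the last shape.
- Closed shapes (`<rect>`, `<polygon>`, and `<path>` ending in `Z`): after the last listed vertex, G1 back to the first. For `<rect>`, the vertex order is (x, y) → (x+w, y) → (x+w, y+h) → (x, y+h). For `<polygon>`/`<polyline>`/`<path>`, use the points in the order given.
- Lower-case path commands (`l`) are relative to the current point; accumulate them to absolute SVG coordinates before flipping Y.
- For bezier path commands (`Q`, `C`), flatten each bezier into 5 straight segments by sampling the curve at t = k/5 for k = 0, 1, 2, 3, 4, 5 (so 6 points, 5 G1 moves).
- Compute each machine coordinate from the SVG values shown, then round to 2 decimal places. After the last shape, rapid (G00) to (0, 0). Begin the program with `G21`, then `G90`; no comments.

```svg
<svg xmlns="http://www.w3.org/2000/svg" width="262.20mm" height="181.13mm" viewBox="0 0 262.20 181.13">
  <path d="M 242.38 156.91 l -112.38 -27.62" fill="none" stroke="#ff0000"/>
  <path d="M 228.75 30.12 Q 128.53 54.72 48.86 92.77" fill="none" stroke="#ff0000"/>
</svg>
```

1 u = 1 mm; y_m = 181.13 − y.

[1] `<path>` line segment, #ff0000→engrave S322 F4303: (242.38,24.22) → (130.00,51.84)

[2] `<path>` quadratic bezier, #ff0000→engrave S322 F4303: (228.75,151.01) → (189.48,140.63) → (151.86,129.18) → (115.88,116.65) → (81.55,103.04) → (48.86,88.36)

G21
G90
G00 X242.38 Y24.22
M3 S322
G01 X130.00 Y51.84 F4303
G00 X228.75 Y151.01
M3 S322
G01 X189.48 Y140.63 F4303
G01 X151.86 Y129.18 F4303
G01 X115.88 Y116.65 F4303
G01 X81.55 Y103.04 F4303
G01 X48.86 Y88.36 F4303
M5
G00 X0.00 Y0.00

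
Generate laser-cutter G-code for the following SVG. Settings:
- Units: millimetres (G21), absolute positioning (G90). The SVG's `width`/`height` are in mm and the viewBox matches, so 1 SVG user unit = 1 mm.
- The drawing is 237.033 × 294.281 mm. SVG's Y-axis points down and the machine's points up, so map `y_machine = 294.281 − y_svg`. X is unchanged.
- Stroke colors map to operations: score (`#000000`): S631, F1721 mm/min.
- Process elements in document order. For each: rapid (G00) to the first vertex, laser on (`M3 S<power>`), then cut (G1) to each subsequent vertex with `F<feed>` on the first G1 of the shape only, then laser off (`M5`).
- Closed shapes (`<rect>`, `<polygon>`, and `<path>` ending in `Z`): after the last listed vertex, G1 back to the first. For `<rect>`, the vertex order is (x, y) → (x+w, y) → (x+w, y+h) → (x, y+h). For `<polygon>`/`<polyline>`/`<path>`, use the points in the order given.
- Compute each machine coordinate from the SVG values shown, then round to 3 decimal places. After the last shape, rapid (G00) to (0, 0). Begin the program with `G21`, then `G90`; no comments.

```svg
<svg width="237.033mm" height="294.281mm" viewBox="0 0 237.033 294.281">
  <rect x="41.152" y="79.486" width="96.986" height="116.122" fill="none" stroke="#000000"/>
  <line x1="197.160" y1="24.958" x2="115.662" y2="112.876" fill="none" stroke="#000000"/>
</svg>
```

1 u = 1 mm; y_m = 294.281 − y.

[1] `<rect>` rectangle, #000000→score S631 F1721: (41.152,214.795) → (138.138,214.795) → (138.138,98.673) → (41.152,98.673) → (41.152,214.795) (closed)

[2] `<line>` line segment, #000000→score S631 F1721: (197.160,269.323) → (115.662,181.405)

G21
G90
G00 X41.152 Y214.795
M3 S631
G1 X138.138 Y214.795 F1721
G1 X138.138 Y98.673
G1 X41.152 Y98.673
G1 X41.152 Y214.795
M5
G00 X197.160 Y269.323
M3 S631
G1 X115.662 Y181.405 F1721
M5
G00 X0.000 Y0.000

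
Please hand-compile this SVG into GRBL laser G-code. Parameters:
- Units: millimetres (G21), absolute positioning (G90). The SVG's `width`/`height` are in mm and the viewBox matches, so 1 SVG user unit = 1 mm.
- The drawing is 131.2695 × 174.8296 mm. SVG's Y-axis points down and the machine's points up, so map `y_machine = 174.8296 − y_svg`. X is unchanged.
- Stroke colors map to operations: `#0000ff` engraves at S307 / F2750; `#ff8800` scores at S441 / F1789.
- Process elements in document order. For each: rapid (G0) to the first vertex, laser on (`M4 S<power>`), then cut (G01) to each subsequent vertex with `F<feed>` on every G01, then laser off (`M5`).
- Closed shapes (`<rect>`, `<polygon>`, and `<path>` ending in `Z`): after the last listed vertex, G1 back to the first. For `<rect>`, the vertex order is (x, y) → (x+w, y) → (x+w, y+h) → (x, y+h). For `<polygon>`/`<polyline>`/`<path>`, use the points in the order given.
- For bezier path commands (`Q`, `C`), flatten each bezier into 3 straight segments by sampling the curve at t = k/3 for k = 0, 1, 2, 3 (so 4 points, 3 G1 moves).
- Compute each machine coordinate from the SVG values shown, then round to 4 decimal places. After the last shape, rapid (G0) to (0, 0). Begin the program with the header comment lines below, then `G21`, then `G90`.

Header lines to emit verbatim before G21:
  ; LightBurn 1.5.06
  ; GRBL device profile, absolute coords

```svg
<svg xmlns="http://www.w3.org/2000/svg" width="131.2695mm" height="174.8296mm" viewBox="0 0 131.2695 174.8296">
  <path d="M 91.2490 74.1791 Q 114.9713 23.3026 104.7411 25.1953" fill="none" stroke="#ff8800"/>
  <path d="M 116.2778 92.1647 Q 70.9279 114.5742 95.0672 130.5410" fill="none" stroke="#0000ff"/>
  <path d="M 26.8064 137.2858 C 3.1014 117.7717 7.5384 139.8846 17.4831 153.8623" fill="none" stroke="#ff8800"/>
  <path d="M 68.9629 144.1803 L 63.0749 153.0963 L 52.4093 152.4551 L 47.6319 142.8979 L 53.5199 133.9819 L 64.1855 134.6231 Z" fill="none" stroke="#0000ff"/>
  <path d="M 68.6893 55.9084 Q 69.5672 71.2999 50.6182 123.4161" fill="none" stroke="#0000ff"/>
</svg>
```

1 u = 1 mm; y_m = 174.8296 − y.

[1] `<path>` quadratic bezier, #ff8800→score S441 F1789: (91.2490,100.6505) → (103.2914,128.7049) → (107.7887,145.0329) → (104.7411,149.6343)

[2] `<path>` quadratic bezier, #0000ff→engrave S307 F2750: (116.2778,82.6649) → (93.7656,68.4411) → (86.6954,55.6490) → (95.0672,44.2886)

[3] `<path>` cubic bezier, #ff8800→score S441 F1789: (26.8064,37.5438) → (11.6438,45.0253) → (10.2126,35.8137) → (17.4831,20.9673)

[4] `<path>` regular polygon, #0000ff→engrave S307 F2750: (68.9629,30.6493) → (63.0749,21.7333) → (52.4093,22.3745) → (47.6319,31.9317) → (53.5199,40.8477) → (64.1855,40.2065) → (68.9629,30.6493) (closed)

[5] `<path>` quadratic bezier, #0000ff→engrave S307 F2750: (68.6893,118.9212) → (67.0716,104.5797) → (61.0479,82.0771) → (50.6182,51.4135)

; LightBurn 1.5.06
; GRBL device profile, absolute coords
G21
G90
G0 X91.2490 Y100.6505
M4 S441
G01 X103.2914 Y128.7049 F1789
G01 X107.7887 Y145.0329 F1789
G01 X104.7411 Y149.6343 F1789
M5
G0 X116.2778 Y82.6649
M4 S307
G01 X93.7656 Y68.4411 F2750
G01 X86.6954 Y55.6490 F2750
G01 X95.0672 Y44.2886 F2750
M5
G0 X26.8064 Y37.5438
M4 S441
G01 X11.6438 Y45.0253 F1789
G01 X10.2126 Y35.8137 F1789
G01 X17.4831 Y20.9673 F1789
M5
G0 X68.9629 Y30.6493
M4 S307
G01 X63.0749 Y21.7333 F2750
G01 X52.4093 Y22.3745 F2750
G01 X47.6319 Y31.9317 F2750
G01 X53.5199 Y40.8477 F2750
G01 X64.1855 Y40.2065 F2750
G01 X68.9629 Y30.6493 F2750
M5
G0 X68.6893 Y118.9212
M4 S307
G01 X67.0716 Y104.5797 F2750
G01 X61.0479 Y82.0771 F2750
G01 X50.6182 Y51.4135 F2750
M5
G0 X0.0000 Y0.0000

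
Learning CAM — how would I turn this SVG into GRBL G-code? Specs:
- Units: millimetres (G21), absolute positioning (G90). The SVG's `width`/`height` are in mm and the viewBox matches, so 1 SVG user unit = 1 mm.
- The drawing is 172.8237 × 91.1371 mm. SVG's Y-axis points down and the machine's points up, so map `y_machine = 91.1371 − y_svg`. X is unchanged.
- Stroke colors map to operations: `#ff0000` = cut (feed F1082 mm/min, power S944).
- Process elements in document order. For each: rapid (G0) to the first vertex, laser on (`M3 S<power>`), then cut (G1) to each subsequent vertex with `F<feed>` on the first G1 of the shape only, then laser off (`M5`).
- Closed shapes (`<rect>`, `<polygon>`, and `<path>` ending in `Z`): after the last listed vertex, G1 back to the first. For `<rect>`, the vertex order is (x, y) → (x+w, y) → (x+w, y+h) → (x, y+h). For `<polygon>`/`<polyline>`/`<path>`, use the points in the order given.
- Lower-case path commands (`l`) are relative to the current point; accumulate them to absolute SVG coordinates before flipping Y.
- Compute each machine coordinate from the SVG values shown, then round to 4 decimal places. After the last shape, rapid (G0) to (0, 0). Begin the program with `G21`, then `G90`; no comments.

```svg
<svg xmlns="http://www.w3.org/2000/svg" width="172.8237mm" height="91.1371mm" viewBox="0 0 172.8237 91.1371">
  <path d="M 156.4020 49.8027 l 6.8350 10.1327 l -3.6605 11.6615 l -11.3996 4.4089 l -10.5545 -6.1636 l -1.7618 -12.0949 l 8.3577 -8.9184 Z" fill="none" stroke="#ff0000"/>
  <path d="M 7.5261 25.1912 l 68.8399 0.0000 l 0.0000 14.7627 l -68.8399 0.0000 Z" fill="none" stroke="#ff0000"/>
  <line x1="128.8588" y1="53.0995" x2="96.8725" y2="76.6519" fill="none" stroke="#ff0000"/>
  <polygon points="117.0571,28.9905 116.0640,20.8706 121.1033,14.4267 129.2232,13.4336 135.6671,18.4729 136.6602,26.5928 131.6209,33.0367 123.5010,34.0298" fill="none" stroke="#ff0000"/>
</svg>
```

G21
G90
G0 X156.4020 Y41.3344
M3 S944
G1 X163.2370 Y31.2017 F1082
G1 X159.5765 Y19.5402
G1 X148.1769 Y15.1313
G1 X137.6224 Y21.2949
G1 X135.8606 Y33.3898
G1 X144.2183 Y42.3082
G1 X156.4020 Y41.3344
M5
G0 X7.5261 Y65.9459
M3 S944
G1 X76.3660 Y65.9459 F1082
G1 X76.3660 Y51.1832
G1 X7.5261 Y51.1832
G1 X7.5261 Y65.9459
M5
G0 X128.8588 Y38.0376
M3 S944
G1 X96.8725 Y14.4852 F1082
M5
G0 X117.0571 Y62.1466
M3 S944
G1 X116.0640 Y70.2665 F1082
G1 X121.1033 Y76.7104
G1 X129.2232 Y77.7035
G1 X135.6671 Y72.6642
G1 X136.6602 Y64.5443
G1 X131.6209 Y58.1004
G1 X123.5010 Y57.1073
G1 X117.0571 Y62.1466
M5
G0 X0.0000 Y0.0000

1 u = 1 mm; y_m = 91.1371 − y.

[1] `<path>` regular polygon, #ff0000→cut S944 F1082: (156.4020,41.3344) → (163.2370,31.2017) → (159.5765,19.5402) → (148.1769,15.1313) → (137.6224,21.2949) → (135.8606,33.3898) → (144.2183,42.3082) → (156.4020,41.3344) (closed)

[2] `<path>` rectangle, #ff0000→cut S944 F1082: (7.5261,65.9459) → (76.3660,65.9459) → (76.3660,51.1832) → (7.5261,51.1832) → (7.5261,65.9459) (closed)

[3] `<line>` line segment, #ff0000→cut S944 F1082: (128.8588,38.0376) → (96.8725,14.4852)

[4] `<polygon>` regular polygon, #ff0000→cut S944 F1082: (117.0571,62.1466) → (116.0640,70.2665) → (121.1033,76.7104) → (129.2232,77.7035) → (135.6671,72.6642) → (136.6602,64.5443) → (131.6209,58.1004) → (123.5010,57.1073) → (117.0571,62.1466) (closed)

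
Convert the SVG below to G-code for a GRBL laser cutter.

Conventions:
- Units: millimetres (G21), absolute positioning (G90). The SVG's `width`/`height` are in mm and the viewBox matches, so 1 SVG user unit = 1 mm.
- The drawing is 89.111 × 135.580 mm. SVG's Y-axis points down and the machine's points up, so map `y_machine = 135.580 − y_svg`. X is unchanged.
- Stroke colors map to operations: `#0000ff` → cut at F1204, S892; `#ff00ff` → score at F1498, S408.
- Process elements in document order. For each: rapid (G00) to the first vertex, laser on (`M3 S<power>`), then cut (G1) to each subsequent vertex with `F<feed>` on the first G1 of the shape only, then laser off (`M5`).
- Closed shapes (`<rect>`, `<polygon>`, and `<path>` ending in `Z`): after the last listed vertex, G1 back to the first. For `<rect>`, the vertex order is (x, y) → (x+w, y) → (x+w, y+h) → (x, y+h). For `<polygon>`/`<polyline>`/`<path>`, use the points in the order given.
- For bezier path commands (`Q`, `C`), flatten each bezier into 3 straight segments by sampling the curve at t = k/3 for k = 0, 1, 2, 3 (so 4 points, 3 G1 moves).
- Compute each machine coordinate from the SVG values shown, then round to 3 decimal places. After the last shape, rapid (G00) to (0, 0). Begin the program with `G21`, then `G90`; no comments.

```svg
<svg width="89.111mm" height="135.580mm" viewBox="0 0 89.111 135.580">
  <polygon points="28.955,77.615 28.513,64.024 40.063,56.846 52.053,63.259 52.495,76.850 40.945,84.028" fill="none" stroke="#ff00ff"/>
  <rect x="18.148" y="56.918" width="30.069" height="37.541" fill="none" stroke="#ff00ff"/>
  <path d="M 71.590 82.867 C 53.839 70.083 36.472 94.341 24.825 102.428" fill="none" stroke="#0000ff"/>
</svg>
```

G21
G90
G00 X28.955 Y57.965
M3 S408
G1 X28.513 Y71.556 F1498
G1 X40.063 Y78.734
G1 X52.053 Y72.321
G1 X52.495 Y58.730
G1 X40.945 Y51.552
G1 X28.955 Y57.965
M5
G00 X18.148 Y78.662
M3 S408
G1 X48.217 Y78.662 F1498
G1 X48.217 Y41.121
G1 X18.148 Y41.121
G1 X18.148 Y78.662
M5
G00 X71.590 Y52.713
M3 S892
G1 X54.165 Y55.121 F1204
G1 X38.181 Y44.658
G1 X24.825 Y33.152
M5
G00 X0.000 Y0.000

viewBox `0 0 89.111 135.580` with mm width/height → 1 unit = 1 mm. Flip: y_m = 135.580 − y_svg.

**Shape 1** — `<polygon>` regular polygon, stroke `#ff00ff` → score (S408, F1498). Machine vertices: (28.955,57.965) → (28.513,71.556) → (40.063,78.734) → (52.053,72.321) → (52.495,58.730) → (40.945,51.552) → (28.955,57.965). Closed: final G1 returns to the first vertex.

**Shape 2** — `<rect>` rectangle, stroke `#ff00ff` → score (S408, F1498). Machine vertices: (18.148,78.662) → (48.217,78.662) → (48.217,41.121) → (18.148,41.121) → (18.148,78.662). Closed: final G1 returns to the first vertex.

**Shape 3** — `<path>` cubic bezier, stroke `#0000ff` → cut (S892, F1204). Control points (SVG): P0=(71.590,82.867), P1=(53.839,70.083), P2=(36.472,94.341), P3=(24.825,102.428); sampled at t=k/3. Machine vertices: (71.590,52.713) → (54.165,55.121) → (38.181,44.658) → (24.825,33.152). Open path.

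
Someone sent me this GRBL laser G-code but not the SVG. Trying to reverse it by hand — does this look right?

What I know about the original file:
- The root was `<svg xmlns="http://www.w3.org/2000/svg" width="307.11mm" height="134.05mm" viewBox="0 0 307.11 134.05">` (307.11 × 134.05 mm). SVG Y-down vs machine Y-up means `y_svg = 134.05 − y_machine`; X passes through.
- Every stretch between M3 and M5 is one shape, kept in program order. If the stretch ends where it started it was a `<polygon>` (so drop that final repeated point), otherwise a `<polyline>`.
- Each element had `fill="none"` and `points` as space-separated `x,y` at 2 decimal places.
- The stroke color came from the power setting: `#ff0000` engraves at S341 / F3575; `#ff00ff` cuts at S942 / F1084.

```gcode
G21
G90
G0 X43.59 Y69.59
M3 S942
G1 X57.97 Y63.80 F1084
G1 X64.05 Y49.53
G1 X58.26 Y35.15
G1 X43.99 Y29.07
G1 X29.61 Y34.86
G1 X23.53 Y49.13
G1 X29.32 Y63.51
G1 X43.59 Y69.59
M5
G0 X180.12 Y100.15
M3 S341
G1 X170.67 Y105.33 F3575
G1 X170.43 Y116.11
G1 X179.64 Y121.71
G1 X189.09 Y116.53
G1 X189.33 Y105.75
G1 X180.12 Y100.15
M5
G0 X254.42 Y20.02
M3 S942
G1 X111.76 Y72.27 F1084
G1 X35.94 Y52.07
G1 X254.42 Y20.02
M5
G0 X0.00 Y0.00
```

y_svg = 134.05 − y_m.

[1] S942→`#ff00ff` (cut); closed run; points: 43.59,64.46 57.97,70.25 64.05,84.52 58.26,98.90 43.99,104.98 29.61,99.19 23.53,84.92 29.32,70.54

[2] S341→`#ff0000` (engrave); closed run; points: 180.12,33.90 170.67,28.72 170.43,17.94 179.64,12.34 189.09,17.52 189.33,28.30

[3] S942→`#ff00ff` (cut); closed run; points: 254.42,114.03 111.76,61.78 35.94,81.98

<svg xmlns="http://www.w3.org/2000/svg" width="307.11mm" height="134.05mm" viewBox="0 0 307.11 134.05">
  <polygon points="43.59,64.46 57.97,70.25 64.05,84.52 58.26,98.90 43.99,104.98 29.61,99.19 23.53,84.92 29.32,70.54" fill="none" stroke="#ff00ff"/>
  <polygon points="180.12,33.90 170.67,28.72 170.43,17.94 179.64,12.34 189.09,17.52 189.33,28.30" fill="none" stroke="#ff0000"/>
  <polygon points="254.42,114.03 111.76,61.78 35.94,81.98" fill="none" stroke="#ff00ff"/>
</svg>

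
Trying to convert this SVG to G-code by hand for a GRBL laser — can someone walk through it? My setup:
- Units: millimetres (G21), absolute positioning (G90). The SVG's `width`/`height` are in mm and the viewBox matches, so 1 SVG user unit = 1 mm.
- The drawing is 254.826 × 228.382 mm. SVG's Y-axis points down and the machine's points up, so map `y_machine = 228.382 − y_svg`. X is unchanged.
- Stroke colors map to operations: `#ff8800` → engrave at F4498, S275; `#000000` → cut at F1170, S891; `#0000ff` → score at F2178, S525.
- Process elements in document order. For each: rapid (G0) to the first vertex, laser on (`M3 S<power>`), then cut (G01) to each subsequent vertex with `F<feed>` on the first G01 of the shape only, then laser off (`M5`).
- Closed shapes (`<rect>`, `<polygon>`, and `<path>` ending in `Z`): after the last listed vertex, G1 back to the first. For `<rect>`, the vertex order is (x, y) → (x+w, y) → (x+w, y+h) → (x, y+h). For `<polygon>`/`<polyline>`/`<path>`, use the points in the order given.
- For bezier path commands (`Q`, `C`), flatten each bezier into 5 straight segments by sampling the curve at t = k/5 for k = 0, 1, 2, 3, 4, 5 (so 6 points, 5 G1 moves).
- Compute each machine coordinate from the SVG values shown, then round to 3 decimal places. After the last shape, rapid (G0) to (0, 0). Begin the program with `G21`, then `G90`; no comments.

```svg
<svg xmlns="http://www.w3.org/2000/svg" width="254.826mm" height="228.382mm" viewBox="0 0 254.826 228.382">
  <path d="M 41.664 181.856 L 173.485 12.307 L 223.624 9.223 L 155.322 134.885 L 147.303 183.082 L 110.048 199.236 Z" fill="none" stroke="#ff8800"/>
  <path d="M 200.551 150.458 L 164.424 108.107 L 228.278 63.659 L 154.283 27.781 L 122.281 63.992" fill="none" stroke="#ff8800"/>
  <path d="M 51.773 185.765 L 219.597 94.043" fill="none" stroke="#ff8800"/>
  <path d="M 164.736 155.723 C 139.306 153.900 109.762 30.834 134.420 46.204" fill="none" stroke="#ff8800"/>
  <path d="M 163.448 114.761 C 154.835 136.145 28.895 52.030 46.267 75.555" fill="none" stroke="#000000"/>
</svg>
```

Since the viewBox matches the mm dimensions, user units are millimetres directly. The only transform is the Y-flip y_m = 228.382 − y_svg.

Shape 1 is a closed polygon drawn with `<path>`. Its stroke #ff8800 means engrave at S275, F4498. After flipping Y the toolpath is (41.664,46.526) → (173.485,216.075) → (223.624,219.159) → (155.322,93.497) → (147.303,45.300) → (110.048,29.146) → (41.664,46.526), returning to the start.

Shape 2 is a open polyline drawn with `<path>`. Its stroke #ff8800 means engrave at S275, F4498. After flipping Y the toolpath is (200.551,77.924) → (164.424,120.275) → (228.278,164.723) → (154.283,200.601) → (122.281,164.390).

Shape 3 is a line segment drawn with `<path>`. Its stroke #ff8800 means engrave at S275, F4498. After flipping Y the toolpath is (51.773,42.617) → (219.597,134.339).

Shape 4 is a cubic bezier drawn with `<path>`. Its stroke #ff8800 means engrave at S275, F4498. After flipping Y the toolpath is (164.736,72.659) → (149.451,86.225) → (135.978,116.424) → (127.115,150.792) → (125.663,176.865) → (134.420,182.178).

Shape 5 is a cubic bezier drawn with `<path>`. Its stroke #000000 means cut at S891, F1170. After flipping Y the toolpath is (163.448,113.621) → (146.286,111.745) → (113.476,124.959) → (77.529,143.031) → (50.956,155.730) → (46.267,152.827).

G21
G90
G0 X41.664 Y46.526
M3 S275
G01 X173.485 Y216.075 F4498
G01 X223.624 Y219.159
G01 X155.322 Y93.497
G01 X147.303 Y45.300
G01 X110.048 Y29.146
G01 X41.664 Y46.526
M5
G0 X200.551 Y77.924
M3 S275
G01 X164.424 Y120.275 F4498
G01 X228.278 Y164.723
G01 X154.283 Y200.601
G01 X122.281 Y164.390
M5
G0 X51.773 Y42.617
M3 S275
G01 X219.597 Y134.339 F4498
M5
G0 X164.736 Y72.659
M3 S275
G01 X149.451 Y86.225 F4498
G01 X135.978 Y116.424
G01 X127.115 Y150.792
G01 X125.663 Y176.865
G01 X134.420 Y182.178
M5
G0 X163.448 Y113.621
M3 S891
G01 X146.286 Y111.745 F1170
G01 X113.476 Y124.959
G01 X77.529 Y143.031
G01 X50.956 Y155.730
G01 X46.267 Y152.827
M5
G0 X0.000 Y0.000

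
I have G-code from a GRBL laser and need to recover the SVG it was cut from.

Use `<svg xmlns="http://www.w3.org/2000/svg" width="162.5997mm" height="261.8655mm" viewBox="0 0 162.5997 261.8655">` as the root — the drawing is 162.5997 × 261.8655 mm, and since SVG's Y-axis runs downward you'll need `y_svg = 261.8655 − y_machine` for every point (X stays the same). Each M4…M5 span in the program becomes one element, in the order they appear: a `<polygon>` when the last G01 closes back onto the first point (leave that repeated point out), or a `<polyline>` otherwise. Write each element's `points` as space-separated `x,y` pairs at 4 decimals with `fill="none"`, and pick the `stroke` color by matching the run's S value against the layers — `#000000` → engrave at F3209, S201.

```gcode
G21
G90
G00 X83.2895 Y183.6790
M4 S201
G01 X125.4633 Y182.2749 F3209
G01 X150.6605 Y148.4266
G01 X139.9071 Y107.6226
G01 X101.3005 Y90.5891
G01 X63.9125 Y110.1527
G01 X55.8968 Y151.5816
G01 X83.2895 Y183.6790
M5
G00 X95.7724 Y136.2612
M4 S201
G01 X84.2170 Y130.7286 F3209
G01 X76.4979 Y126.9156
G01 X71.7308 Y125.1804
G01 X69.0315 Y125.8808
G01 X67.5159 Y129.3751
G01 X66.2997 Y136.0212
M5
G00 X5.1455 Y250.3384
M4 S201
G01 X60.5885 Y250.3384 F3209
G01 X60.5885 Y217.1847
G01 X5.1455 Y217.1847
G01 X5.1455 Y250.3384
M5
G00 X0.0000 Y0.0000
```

Machine Y-up, SVG Y-down with viewBox height 261.8655, so y_svg = 261.8655 − y_machine; X carries over. Every run uses S201, so all elements get stroke `#000000` (engrave).

Run 1: The run returns to its start, so emit a `<polygon>` with points (Y-flipped): 83.2895,78.1865 125.4633,79.5906 150.6605,113.4389 139.9071,154.2429 101.3005,171.2764 63.9125,151.7128 55.8968,110.2839.

Run 2: The run is open, so emit a `<polyline>` with points (Y-flipped): 95.7724,125.6043 84.2170,131.1369 76.4979,134.9499 71.7308,136.6851 69.0315,135.9847 67.5159,132.4904 66.2997,125.8443.

Run 3: The run returns to its start, so emit a `<polygon>` with points (Y-flipped): 5.1455,11.5271 60.5885,11.5271 60.5885,44.6808 5.1455,44.6808.

<svg xmlns="http://www.w3.org/2000/svg" width="162.5997mm" height="261.8655mm" viewBox="0 0 162.5997 261.8655">
  <polygon points="83.2895,78.1865 125.4633,79.5906 150.6605,113.4389 139.9071,154.2429 101.3005,171.2764 63.9125,151.7128 55.8968,110.2839" fill="none" stroke="#000000"/>
  <polyline points="95.7724,125.6043 84.2170,131.1369 76.4979,134.9499 71.7308,136.6851 69.0315,135.9847 67.5159,132.4904 66.2997,125.8443" fill="none" stroke="#000000"/>
  <polygon points="5.1455,11.5271 60.5885,11.5271 60.5885,44.6808 5.1455,44.6808" fill="none" stroke="#000000"/>
</svg>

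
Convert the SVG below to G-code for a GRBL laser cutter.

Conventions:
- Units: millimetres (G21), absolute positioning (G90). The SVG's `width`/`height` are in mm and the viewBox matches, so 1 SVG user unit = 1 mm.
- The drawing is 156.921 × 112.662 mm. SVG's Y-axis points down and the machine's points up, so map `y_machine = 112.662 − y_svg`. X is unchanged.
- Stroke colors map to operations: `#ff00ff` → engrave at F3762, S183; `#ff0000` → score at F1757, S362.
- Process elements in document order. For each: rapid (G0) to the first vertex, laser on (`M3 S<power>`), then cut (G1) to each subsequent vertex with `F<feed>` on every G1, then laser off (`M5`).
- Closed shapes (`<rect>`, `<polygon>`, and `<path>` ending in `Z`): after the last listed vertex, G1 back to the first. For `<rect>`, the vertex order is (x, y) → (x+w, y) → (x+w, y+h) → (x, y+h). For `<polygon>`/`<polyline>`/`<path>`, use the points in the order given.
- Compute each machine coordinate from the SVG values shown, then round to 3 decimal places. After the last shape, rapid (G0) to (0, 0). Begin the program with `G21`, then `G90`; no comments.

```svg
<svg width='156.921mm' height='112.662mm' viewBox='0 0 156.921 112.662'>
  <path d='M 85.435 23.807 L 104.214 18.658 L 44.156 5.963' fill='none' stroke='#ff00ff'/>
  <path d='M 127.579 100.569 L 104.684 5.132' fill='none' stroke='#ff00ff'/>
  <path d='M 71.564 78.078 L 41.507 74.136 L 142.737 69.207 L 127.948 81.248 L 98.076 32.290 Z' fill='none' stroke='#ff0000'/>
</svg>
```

viewBox `0 0 156.921 112.662` with mm width/height → 1 unit = 1 mm. Flip: y_m = 112.662 − y_svg.

**Shape 1** — `<path>` open polyline, stroke `#ff00ff` → engrave (S183, F3762). Machine vertices: (85.435,88.855) → (104.214,94.004) → (44.156,106.699). Open path.

**Shape 2** — `<path>` line segment, stroke `#ff00ff` → engrave (S183, F3762). Machine vertices: (127.579,12.093) → (104.684,107.530). Open path.

**Shape 3** — `<path>` closed polygon, stroke `#ff0000` → score (S362, F1757). Machine vertices: (71.564,34.584) → (41.507,38.526) → (142.737,43.455) → (127.948,31.414) → (98.076,80.372) → (71.564,34.584). Closed: final G1 returns to the first vertex.

G21
G90
G0 X85.435 Y88.855
M3 S183
G1 X104.214 Y94.004 F3762
G1 X44.156 Y106.699 F3762
M5
G0 X127.579 Y12.093
M3 S183
G1 X104.684 Y107.530 F3762
M5
G0 X71.564 Y34.584
M3 S362
G1 X41.507 Y38.526 F1757
G1 X142.737 Y43.455 F1757
G1 X127.948 Y31.414 F1757
G1 X98.076 Y80.372 F1757
G1 X71.564 Y34.584 F1757
M5
G0 X0.000 Y0.000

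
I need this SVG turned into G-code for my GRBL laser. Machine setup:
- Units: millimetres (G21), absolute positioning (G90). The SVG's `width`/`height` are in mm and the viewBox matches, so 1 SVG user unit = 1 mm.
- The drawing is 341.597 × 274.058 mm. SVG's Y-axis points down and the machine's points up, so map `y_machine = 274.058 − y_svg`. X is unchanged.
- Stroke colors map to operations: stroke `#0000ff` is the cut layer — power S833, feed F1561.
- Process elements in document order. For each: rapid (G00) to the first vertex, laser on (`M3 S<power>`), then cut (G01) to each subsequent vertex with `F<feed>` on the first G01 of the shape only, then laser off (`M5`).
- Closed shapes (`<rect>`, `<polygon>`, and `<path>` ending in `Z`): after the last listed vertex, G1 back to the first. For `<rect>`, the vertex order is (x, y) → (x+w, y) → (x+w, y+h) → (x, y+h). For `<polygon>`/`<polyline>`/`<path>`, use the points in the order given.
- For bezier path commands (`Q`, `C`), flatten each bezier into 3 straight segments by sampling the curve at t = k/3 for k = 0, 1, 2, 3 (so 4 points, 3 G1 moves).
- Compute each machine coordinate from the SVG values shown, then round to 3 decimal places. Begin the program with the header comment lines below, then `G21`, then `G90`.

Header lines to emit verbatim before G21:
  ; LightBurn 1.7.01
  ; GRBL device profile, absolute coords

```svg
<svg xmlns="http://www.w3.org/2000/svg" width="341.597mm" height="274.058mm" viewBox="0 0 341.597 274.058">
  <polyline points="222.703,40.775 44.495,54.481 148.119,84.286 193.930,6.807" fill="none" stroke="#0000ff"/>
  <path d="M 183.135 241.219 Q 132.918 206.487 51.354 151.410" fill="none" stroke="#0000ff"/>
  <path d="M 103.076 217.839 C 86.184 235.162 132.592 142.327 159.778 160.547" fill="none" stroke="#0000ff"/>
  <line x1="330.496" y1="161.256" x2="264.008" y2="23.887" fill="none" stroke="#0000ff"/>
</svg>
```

viewBox `0 0 341.597 274.058` with mm width/height → 1 unit = 1 mm. Flip: y_m = 274.058 − y_svg.

**Shape 1** — `<polyline>` open polyline, stroke `#0000ff` → cut (S833, F1561). Machine vertices: (222.703,233.283) → (44.495,219.577) → (148.119,189.772) → (193.930,267.251). Open path.

**Shape 2** — `<path>` quadratic bezier, stroke `#0000ff` → cut (S833, F1561). Control points (SVG): P0=(183.135,241.219), P1=(132.918,206.487), P2=(51.354,151.410); sampled at t=k/3. Machine vertices: (183.135,32.839) → (146.174,58.254) → (102.247,88.191) → (51.354,122.648). Open path.

**Shape 3** — `<path>` cubic bezier, stroke `#0000ff` → cut (S833, F1561). Control points (SVG): P0=(103.076,217.839), P1=(86.184,235.162), P2=(132.592,142.327), P3=(159.778,160.547); sampled at t=k/3. Machine vertices: (103.076,56.219) → (104.228,67.422) → (129.241,102.906) → (159.778,113.511). Open path.

**Shape 4** — `<line>` line segment, stroke `#0000ff` → cut (S833, F1561). Machine vertices: (330.496,112.802) → (264.008,250.171). Open path.

; LightBurn 1.7.01
; GRBL device profile, absolute coords
G21
G90
G00 X222.703 Y233.283
M3 S833
G01 X44.495 Y219.577 F1561
G01 X148.119 Y189.772
G01 X193.930 Y267.251
M5
G00 X183.135 Y32.839
M3 S833
G01 X146.174 Y58.254 F1561
G01 X102.247 Y88.191
G01 X51.354 Y122.648
M5
G00 X103.076 Y56.219
M3 S833
G01 X104.228 Y67.422 F1561
G01 X129.241 Y102.906
G01 X159.778 Y113.511
M5
G00 X330.496 Y112.802
M3 S833
G01 X264.008 Y250.171 F1561
M5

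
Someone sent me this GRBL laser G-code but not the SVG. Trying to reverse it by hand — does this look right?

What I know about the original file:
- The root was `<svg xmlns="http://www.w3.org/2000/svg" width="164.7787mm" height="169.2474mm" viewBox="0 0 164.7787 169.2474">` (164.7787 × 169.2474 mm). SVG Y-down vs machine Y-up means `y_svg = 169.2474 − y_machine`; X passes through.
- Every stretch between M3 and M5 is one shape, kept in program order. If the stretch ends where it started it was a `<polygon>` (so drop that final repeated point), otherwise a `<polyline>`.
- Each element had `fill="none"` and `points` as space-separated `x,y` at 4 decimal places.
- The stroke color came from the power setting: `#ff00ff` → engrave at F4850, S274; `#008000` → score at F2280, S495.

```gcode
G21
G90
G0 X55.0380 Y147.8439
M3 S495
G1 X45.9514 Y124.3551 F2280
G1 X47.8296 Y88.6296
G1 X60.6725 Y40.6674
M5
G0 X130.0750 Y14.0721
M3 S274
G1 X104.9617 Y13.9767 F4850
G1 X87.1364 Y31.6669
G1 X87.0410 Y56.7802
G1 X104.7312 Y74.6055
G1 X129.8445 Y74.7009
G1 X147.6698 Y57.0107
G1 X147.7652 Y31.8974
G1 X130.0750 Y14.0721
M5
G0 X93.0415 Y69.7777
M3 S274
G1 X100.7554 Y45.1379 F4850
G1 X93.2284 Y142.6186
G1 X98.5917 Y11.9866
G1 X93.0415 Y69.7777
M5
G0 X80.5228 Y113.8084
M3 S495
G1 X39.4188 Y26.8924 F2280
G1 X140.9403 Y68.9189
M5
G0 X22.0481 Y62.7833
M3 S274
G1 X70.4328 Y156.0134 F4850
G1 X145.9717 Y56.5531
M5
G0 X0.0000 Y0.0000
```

<svg xmlns="http://www.w3.org/2000/svg" width="164.7787mm" height="169.2474mm" viewBox="0 0 164.7787 169.2474">
  <polyline points="55.0380,21.4035 45.9514,44.8923 47.8296,80.6178 60.6725,128.5800" fill="none" stroke="#008000"/>
  <polygon points="130.0750,155.1753 104.9617,155.2707 87.1364,137.5805 87.0410,112.4672 104.7312,94.6419 129.8445,94.5465 147.6698,112.2367 147.7652,137.3500" fill="none" stroke="#ff00ff"/>
  <polygon points="93.0415,99.4697 100.7554,124.1095 93.2284,26.6288 98.5917,157.2608" fill="none" stroke="#ff00ff"/>
  <polyline points="80.5228,55.4390 39.4188,142.3550 140.9403,100.3285" fill="none" stroke="#008000"/>
  <polyline points="22.0481,106.4641 70.4328,13.2340 145.9717,112.6943" fill="none" stroke="#ff00ff"/>
</svg>

Machine Y-up, SVG Y-down with viewBox height 169.2474, so y_svg = 169.2474 − y_machine; X carries over.

Run 1: S495 ⇒ score layer `#008000`. The run is open, so emit a `<polyline>` with points (Y-flipped): 55.0380,21.4035 45.9514,44.8923 47.8296,80.6178 60.6725,128.5800.

Run 2: power S274 maps to stroke `#ff00ff` (engrave). The run returns to its start, so emit a `<polygon>` with points (Y-flipped): 130.0750,155.1753 104.9617,155.2707 87.1364,137.5805 87.0410,112.4672 104.7312,94.6419 129.8445,94.5465 147.6698,112.2367 147.7652,137.3500.

Run 3: S274 ⇒ engrave layer `#ff00ff`. The run returns to its start, so emit a `<polygon>` with points (Y-flipped): 93.0415,99.4697 100.7554,124.1095 93.2284,26.6288 98.5917,157.2608.

Run 4: S495 ⇒ score layer `#008000`. The run is open, so emit a `<polyline>` with points (Y-flipped): 80.5228,55.4390 39.4188,142.3550 140.9403,100.3285.

Run 5: the run's S274 means `#ff00ff` (engrave). The run is open, so emit a `<polyline>` with points (Y-flipped): 22.0481,106.4641 70.4328,13.2340 145.9717,112.6943.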